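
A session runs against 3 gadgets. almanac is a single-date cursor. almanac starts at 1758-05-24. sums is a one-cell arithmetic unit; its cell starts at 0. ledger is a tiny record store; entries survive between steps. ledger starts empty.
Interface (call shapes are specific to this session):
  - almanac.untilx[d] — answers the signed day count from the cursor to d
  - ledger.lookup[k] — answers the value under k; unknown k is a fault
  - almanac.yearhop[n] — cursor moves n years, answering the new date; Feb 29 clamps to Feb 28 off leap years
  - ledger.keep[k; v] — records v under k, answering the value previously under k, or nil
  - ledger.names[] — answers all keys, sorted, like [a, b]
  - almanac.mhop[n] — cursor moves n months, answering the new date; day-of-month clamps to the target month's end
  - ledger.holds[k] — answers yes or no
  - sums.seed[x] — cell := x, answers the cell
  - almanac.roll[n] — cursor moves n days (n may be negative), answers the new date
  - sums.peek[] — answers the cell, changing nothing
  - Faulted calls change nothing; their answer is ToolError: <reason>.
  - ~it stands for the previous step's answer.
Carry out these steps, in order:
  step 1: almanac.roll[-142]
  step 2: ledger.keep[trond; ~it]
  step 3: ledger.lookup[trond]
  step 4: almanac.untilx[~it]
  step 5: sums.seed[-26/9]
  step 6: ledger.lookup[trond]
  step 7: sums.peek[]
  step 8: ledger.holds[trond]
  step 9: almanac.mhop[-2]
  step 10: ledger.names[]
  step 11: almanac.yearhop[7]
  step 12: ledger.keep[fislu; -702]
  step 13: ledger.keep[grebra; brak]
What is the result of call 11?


Answer: 1764-11-02

Derivation:
// roll(n→-142) -> 1758-01-02
// keep(k→trond, v→~it) -> nil
// lookup(k→trond) -> 1758-01-02
// untilx(d→~it) -> 0
// seed(x→-26/9) -> -26/9
// lookup(k→trond) -> 1758-01-02
// peek() -> -26/9
// holds(k→trond) -> yes
// mhop(n→-2) -> 1757-11-02
// names() -> [trond]
// yearhop(n→7) -> 1764-11-02
// keep(k→fislu, v→-702) -> nil
// keep(k→grebra, v→brak) -> nil


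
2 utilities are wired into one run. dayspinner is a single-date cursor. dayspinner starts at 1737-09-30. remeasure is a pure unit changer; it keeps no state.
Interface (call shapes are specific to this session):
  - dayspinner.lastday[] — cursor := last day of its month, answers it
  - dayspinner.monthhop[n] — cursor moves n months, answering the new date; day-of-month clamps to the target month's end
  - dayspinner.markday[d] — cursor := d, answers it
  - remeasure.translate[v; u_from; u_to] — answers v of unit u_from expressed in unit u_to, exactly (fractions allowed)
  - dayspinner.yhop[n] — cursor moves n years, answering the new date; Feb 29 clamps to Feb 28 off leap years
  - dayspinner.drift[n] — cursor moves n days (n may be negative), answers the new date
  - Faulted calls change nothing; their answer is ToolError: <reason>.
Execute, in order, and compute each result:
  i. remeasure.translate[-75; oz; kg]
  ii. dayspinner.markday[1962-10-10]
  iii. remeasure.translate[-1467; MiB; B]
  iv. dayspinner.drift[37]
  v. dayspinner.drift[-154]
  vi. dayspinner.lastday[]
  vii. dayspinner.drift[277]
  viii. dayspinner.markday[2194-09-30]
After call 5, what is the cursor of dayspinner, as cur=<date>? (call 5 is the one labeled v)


Next I call remeasure.translate(v: -75, u_from: oz, u_to: kg), and see -136077711/64000000.
I invoke dayspinner.markday(d: 1962-10-10), giving 1962-10-10.
Then remeasure.translate(v: -1467, u_from: MiB, u_to: B), and observe -1538260992.
Calling dayspinner.drift(n: 37), — result: 1962-11-16.
Calling dayspinner.drift(n: -154): 1962-06-15.
I invoke dayspinner.lastday(), yielding 1962-06-30.
I use dayspinner.drift(n: 277), and get 1963-04-03.
Now I run dayspinner.markday(d: 2194-09-30), yielding 2194-09-30.

Answer: cur=1962-06-15


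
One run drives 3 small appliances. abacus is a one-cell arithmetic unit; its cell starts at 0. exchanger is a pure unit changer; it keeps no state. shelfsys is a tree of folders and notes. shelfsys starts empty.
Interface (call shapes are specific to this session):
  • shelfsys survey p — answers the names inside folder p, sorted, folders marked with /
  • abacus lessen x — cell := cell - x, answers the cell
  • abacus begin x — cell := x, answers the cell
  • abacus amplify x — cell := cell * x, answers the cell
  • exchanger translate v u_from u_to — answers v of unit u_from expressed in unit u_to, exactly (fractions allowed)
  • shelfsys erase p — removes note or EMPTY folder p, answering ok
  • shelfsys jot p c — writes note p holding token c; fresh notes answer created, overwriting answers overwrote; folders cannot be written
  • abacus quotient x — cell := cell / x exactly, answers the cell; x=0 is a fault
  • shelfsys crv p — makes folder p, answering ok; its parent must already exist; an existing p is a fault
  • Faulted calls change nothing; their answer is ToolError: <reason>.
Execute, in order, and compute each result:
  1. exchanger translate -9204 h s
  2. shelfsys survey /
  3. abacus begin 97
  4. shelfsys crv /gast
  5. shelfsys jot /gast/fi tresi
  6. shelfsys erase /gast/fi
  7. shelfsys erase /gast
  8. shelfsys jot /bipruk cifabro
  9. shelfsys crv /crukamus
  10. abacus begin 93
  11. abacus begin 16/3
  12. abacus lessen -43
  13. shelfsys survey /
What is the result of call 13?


Answer: [bipruk, crukamus/]

Derivation:
I run exchanger translate with v='-9204', u_from='h', u_to='s', yielding -33134400.
Calling shelfsys survey with p='/', giving [].
I use abacus begin with x='97', giving 97.
I invoke shelfsys crv with p='/gast', yielding ok.
I call shelfsys jot with p='/gast/fi', c='tresi', and see created.
I use shelfsys erase with p='/gast/fi', giving ok.
I use shelfsys erase with p='/gast', yielding ok.
I call shelfsys jot with p='/bipruk', c='cifabro', and see created.
I call shelfsys crv with p='/crukamus', and see ok.
I run abacus begin with x='93', yielding 93.
Invoking abacus begin with x='16/3', which returns 16/3.
Now I run abacus lessen with x='-43', — result: 145/3.
I call shelfsys survey with p='/', — result: [bipruk, crukamus/].


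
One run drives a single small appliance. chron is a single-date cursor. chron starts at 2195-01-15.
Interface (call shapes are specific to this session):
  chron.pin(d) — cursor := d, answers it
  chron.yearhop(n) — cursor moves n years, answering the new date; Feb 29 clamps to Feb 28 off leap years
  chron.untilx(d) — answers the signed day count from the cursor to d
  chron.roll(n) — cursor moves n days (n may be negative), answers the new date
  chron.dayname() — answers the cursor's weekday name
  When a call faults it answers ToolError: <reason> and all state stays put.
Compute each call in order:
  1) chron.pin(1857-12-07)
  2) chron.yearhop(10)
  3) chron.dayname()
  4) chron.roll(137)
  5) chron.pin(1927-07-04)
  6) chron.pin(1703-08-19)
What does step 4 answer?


Then chron.pin using d→1857-12-07, yielding 1857-12-07.
Invoking chron.yearhop using n→10, and observe 1867-12-07.
I invoke chron.dayname, → Saturday.
Using chron.roll using n→137, and get 1868-04-22.
I invoke chron.pin using d→1927-07-04, yielding 1927-07-04.
I try chron.pin using d→1703-08-19: 1703-08-19.

Answer: 1868-04-22


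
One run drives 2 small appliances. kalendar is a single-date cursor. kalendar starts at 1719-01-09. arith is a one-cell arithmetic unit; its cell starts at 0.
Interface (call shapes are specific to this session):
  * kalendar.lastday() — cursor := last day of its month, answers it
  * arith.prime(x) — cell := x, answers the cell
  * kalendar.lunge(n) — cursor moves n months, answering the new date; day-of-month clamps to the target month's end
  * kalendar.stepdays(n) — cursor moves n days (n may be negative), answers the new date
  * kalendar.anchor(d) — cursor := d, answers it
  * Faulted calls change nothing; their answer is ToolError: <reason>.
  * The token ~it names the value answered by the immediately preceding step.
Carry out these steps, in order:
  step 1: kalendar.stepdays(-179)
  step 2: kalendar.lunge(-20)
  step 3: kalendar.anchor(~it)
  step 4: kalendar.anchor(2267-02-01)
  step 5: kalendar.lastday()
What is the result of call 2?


;; stepdays(n: -179) => 1718-07-14
;; lunge(n: -20) => 1716-11-14
;; anchor(d: ~it) => 1716-11-14
;; anchor(d: 2267-02-01) => 2267-02-01
;; lastday() => 2267-02-28

Answer: 1716-11-14


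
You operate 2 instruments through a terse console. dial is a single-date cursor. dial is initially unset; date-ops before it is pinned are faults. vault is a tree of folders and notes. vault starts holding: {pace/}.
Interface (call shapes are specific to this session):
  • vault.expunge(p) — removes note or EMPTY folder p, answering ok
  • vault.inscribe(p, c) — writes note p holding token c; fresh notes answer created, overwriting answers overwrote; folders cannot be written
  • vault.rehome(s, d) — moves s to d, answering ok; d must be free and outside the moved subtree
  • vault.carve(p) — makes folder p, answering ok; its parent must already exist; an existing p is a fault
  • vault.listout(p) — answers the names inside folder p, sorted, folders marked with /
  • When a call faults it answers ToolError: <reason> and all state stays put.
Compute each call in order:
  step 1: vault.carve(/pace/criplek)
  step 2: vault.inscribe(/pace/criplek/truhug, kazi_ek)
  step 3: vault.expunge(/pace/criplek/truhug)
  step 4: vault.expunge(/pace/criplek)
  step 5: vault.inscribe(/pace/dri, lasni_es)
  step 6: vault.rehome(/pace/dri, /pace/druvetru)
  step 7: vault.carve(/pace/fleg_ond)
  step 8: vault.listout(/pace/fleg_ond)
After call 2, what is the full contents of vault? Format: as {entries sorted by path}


Answer: {pace/, pace/criplek/, pace/criplek/truhug=kazi_ek}

Derivation:
·→ carve(/pace/criplek)
·← ok
·→ inscribe(/pace/criplek/truhug, kazi_ek)
·← created
·→ expunge(/pace/criplek/truhug)
·← ok
·→ expunge(/pace/criplek)
·← ok
·→ inscribe(/pace/dri, lasni_es)
·← created
·→ rehome(/pace/dri, /pace/druvetru)
·← ok
·→ carve(/pace/fleg_ond)
·← ok
·→ listout(/pace/fleg_ond)
·← []


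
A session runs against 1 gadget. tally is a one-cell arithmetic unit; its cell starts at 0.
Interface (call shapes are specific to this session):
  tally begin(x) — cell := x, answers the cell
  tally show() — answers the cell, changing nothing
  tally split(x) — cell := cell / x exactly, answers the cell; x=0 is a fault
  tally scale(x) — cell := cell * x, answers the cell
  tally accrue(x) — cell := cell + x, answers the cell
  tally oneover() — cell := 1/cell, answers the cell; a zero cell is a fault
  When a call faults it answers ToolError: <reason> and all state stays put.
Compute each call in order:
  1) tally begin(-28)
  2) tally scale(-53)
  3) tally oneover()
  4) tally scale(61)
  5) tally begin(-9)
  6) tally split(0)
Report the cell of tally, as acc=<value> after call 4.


Answer: acc=61/1484

Derivation:
Then tally begin on x→-28, and observe -28.
I call tally scale on x→-53, and see 1484.
Then tally oneover, which returns 1/1484.
Next I call tally scale on x→61, giving 61/1484.
I call tally begin on x→-9, — result: -9.
I invoke tally split on x→0, → ToolError: division by zero.


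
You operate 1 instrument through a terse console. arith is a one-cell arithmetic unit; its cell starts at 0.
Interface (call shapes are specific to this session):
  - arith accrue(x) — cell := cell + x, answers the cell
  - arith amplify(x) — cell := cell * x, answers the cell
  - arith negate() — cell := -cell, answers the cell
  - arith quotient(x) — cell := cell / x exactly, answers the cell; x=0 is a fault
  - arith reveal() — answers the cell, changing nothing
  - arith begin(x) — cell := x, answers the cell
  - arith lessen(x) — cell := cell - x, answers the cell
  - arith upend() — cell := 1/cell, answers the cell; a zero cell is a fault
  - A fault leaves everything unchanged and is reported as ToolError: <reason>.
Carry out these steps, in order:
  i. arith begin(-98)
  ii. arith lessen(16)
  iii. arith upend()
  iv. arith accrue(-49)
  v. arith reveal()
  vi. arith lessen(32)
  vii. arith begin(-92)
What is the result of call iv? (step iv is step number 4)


I invoke arith begin passing x→-98, which returns -98.
Invoking arith lessen passing x→16, → -114.
I invoke arith upend(), and get -1/114.
Now I run arith accrue passing x→-49, and see -5587/114.
Next I call arith reveal(), and get -5587/114.
Next I call arith lessen passing x→32, and see -9235/114.
Using arith begin passing x→-92: -92.

Answer: -5587/114


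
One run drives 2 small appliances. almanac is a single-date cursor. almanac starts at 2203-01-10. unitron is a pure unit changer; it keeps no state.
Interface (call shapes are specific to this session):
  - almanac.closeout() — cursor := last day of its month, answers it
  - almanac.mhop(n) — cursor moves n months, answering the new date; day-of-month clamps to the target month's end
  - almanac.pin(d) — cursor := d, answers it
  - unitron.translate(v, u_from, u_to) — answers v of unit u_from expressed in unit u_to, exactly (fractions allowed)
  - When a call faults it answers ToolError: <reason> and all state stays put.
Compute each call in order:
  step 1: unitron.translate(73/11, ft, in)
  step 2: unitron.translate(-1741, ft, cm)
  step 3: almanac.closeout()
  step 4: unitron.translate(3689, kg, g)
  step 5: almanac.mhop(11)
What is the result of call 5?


! 1. unitron.translate(v: 73/11, u_from: ft, u_to: in) : 876/11
! 2. unitron.translate(v: -1741, u_from: ft, u_to: cm) : -1326642/25
! 3. almanac.closeout() : 2203-01-31
! 4. unitron.translate(v: 3689, u_from: kg, u_to: g) : 3689000
! 5. almanac.mhop(n: 11) : 2203-12-31

Answer: 2203-12-31


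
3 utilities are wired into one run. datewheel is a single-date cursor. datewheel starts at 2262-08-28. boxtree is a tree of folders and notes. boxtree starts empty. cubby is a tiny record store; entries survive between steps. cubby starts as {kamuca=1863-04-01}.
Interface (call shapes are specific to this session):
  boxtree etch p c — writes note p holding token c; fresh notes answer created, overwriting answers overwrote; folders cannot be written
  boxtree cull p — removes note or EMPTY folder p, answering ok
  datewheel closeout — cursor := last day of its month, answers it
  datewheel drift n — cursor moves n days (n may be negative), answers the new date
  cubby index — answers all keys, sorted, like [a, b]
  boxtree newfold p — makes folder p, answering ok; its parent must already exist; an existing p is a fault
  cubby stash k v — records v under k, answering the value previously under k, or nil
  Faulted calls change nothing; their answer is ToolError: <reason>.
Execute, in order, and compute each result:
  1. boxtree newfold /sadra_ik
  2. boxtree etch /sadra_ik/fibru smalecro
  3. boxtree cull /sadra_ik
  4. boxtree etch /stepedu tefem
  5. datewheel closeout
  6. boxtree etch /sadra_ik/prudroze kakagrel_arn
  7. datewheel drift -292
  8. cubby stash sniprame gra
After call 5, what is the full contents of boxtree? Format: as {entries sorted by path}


;; 1. boxtree newfold(p=/sadra_ik) == ok
;; 2. boxtree etch(p=/sadra_ik/fibru, c=smalecro) == created
;; 3. boxtree cull(p=/sadra_ik) == ToolError: not empty
;; 4. boxtree etch(p=/stepedu, c=tefem) == created
;; 5. datewheel closeout() == 2262-08-31
;; 6. boxtree etch(p=/sadra_ik/prudroze, c=kakagrel_arn) == created
;; 7. datewheel drift(n=-292) == 2261-11-12
;; 8. cubby stash(k=sniprame, v=gra) == nil

Answer: {sadra_ik/, sadra_ik/fibru=smalecro, stepedu=tefem}


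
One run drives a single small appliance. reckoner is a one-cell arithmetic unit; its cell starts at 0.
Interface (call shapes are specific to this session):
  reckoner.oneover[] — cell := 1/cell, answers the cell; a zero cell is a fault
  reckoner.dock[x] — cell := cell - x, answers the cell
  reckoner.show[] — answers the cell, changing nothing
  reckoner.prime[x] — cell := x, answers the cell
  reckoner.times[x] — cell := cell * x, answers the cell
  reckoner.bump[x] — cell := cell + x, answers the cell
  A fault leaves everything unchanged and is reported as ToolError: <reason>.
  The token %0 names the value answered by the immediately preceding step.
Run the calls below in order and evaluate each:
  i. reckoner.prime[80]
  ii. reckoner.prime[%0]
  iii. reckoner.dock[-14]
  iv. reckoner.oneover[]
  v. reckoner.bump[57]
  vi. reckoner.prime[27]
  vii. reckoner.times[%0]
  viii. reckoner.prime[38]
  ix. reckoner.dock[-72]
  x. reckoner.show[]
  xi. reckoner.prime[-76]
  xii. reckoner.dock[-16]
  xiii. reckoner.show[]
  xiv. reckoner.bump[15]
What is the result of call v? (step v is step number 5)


Answer: 5359/94

Derivation:
I try reckoner.prime with x: 80: 80.
Calling reckoner.prime with x: %0, — result: 80.
I use reckoner.dock with x: -14: 94.
Calling reckoner.oneover(), → 1/94.
I try reckoner.bump with x: 57, yielding 5359/94.
I invoke reckoner.prime with x: 27, and see 27.
I invoke reckoner.times with x: %0, giving 729.
Then reckoner.prime with x: 38, giving 38.
I try reckoner.dock with x: -72, and observe 110.
Invoking reckoner.show(), and get 110.
I invoke reckoner.prime with x: -76, giving -76.
Using reckoner.dock with x: -16, and observe -60.
Now I run reckoner.show, and see -60.
Using reckoner.bump with x: 15, and observe -45.


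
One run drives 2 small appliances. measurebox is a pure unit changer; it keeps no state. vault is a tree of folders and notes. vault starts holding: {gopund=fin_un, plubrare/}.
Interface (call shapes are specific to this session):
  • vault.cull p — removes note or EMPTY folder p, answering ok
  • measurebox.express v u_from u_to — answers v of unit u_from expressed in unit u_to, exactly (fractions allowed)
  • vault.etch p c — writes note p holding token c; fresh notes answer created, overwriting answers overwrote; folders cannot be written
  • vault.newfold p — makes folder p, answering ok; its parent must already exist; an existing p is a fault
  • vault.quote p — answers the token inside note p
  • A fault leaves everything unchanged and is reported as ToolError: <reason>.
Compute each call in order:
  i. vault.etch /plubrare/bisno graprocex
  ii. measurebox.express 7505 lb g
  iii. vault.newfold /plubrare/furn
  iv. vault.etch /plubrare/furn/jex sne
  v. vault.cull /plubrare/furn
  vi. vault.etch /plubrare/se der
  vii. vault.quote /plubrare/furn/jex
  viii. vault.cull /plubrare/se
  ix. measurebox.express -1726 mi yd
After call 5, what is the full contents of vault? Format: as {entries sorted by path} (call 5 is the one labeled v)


Answer: {gopund=fin_un, plubrare/, plubrare/bisno=graprocex, plubrare/furn/, plubrare/furn/jex=sne}

Derivation:
Act: vault.etch[p='/plubrare/bisno'; c='graprocex']
Obs: created
Act: measurebox.express[v='7505'; u_from='lb'; u_to='g']
Obs: 68084214737/20000
Act: vault.newfold[p='/plubrare/furn']
Obs: ok
Act: vault.etch[p='/plubrare/furn/jex'; c='sne']
Obs: created
Act: vault.cull[p='/plubrare/furn']
Obs: ToolError: not empty
Act: vault.etch[p='/plubrare/se'; c='der']
Obs: created
Act: vault.quote[p='/plubrare/furn/jex']
Obs: sne
Act: vault.cull[p='/plubrare/se']
Obs: ok
Act: measurebox.express[v='-1726'; u_from='mi'; u_to='yd']
Obs: -3037760


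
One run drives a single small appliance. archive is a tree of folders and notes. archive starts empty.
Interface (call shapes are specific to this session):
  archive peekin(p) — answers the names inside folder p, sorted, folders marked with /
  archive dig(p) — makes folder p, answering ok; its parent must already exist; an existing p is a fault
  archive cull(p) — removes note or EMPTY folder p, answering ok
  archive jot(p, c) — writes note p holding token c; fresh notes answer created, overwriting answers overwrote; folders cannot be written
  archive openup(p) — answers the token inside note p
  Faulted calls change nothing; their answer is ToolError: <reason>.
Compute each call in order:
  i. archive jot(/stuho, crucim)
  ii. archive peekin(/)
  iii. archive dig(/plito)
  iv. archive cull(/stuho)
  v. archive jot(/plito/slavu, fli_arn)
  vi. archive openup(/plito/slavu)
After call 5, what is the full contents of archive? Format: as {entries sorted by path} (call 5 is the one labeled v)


Answer: {plito/, plito/slavu=fli_arn}

Derivation:
Act: archive jot[p=/stuho; c=crucim]
Obs: created
Act: archive peekin[p=/]
Obs: [stuho]
Act: archive dig[p=/plito]
Obs: ok
Act: archive cull[p=/stuho]
Obs: ok
Act: archive jot[p=/plito/slavu; c=fli_arn]
Obs: created
Act: archive openup[p=/plito/slavu]
Obs: fli_arn


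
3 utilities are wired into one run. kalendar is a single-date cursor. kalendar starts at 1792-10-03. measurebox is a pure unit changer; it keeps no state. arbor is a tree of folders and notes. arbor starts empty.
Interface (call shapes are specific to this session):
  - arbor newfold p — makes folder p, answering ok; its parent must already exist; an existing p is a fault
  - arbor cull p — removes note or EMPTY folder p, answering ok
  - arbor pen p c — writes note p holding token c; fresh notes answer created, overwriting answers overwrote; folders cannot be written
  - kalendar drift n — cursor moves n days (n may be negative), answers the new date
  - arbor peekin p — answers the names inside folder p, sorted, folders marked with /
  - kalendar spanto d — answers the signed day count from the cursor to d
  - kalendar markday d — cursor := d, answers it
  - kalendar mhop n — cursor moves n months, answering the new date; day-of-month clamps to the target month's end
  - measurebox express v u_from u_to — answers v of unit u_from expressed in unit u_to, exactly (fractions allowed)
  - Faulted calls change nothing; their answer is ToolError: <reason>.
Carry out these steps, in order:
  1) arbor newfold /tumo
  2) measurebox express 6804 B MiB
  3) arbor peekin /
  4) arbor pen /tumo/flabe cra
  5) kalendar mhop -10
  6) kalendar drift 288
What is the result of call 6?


$ arbor newfold p=/tumo
= ok
$ measurebox express v=6804 u_from=B u_to=MiB
= 1701/262144
$ arbor peekin p=/
= [tumo/]
$ arbor pen p=/tumo/flabe c=cra
= created
$ kalendar mhop n=-10
= 1791-12-03
$ kalendar drift n=288
= 1792-09-16

Answer: 1792-09-16


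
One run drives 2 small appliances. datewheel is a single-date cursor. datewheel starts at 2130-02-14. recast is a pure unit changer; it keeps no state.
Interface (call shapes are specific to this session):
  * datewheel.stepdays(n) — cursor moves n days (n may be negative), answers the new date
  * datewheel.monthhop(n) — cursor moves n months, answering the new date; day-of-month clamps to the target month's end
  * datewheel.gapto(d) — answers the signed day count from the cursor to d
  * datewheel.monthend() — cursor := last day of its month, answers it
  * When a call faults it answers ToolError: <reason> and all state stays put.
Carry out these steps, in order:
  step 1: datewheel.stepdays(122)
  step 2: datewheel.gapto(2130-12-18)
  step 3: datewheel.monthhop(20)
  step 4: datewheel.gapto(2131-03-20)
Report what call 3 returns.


Answer: 2132-02-16

Derivation:
>>> datewheel.stepdays n: 122
= 2130-06-16
>>> datewheel.gapto d: 2130-12-18
= 185
>>> datewheel.monthhop n: 20
= 2132-02-16
>>> datewheel.gapto d: 2131-03-20
= -333


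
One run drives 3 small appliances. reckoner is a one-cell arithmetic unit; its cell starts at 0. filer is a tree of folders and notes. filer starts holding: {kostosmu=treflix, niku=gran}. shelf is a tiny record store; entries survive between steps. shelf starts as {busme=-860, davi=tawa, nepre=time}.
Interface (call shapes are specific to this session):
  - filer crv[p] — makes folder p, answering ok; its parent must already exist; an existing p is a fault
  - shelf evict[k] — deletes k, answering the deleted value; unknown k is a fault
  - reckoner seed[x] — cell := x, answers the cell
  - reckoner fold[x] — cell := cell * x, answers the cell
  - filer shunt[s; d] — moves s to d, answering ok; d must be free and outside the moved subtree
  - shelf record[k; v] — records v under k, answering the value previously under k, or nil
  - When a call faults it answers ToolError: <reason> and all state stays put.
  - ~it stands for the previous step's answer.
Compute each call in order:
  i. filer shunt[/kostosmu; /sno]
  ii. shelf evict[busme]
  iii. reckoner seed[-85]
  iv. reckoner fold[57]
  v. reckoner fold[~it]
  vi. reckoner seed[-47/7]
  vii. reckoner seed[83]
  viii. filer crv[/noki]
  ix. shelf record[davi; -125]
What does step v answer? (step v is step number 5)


Answer: 23474025

Derivation:
;; 1. filer shunt(/kostosmu, /sno) -> ok
;; 2. shelf evict(busme) -> -860
;; 3. reckoner seed(-85) -> -85
;; 4. reckoner fold(57) -> -4845
;; 5. reckoner fold(~it) -> 23474025
;; 6. reckoner seed(-47/7) -> -47/7
;; 7. reckoner seed(83) -> 83
;; 8. filer crv(/noki) -> ok
;; 9. shelf record(davi, -125) -> tawa


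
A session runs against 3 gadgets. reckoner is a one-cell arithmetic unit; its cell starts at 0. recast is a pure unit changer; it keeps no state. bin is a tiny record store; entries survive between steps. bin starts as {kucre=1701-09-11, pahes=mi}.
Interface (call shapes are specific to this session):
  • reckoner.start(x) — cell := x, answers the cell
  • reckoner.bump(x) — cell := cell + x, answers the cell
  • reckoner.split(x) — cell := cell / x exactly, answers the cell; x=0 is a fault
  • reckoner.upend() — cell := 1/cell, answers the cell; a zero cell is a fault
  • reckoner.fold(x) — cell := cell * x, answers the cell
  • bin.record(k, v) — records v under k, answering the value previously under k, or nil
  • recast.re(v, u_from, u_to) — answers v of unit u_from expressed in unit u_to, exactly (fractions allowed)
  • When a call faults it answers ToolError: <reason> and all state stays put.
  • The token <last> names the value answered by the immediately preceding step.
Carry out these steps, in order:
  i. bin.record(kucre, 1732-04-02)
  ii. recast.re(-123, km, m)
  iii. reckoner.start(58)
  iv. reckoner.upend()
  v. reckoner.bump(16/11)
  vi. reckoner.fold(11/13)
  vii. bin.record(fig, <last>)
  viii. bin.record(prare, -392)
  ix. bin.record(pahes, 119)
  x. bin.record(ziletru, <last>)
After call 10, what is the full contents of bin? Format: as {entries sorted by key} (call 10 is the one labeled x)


~$ bin.record kucre 1732-04-02
:: 1701-09-11
~$ recast.re -123 km m
:: -123000
~$ reckoner.start 58
:: 58
~$ reckoner.upend
:: 1/58
~$ reckoner.bump 16/11
:: 939/638
~$ reckoner.fold 11/13
:: 939/754
~$ bin.record fig <last>
:: nil
~$ bin.record prare -392
:: nil
~$ bin.record pahes 119
:: mi
~$ bin.record ziletru <last>
:: nil

Answer: {fig=939/754, kucre=1732-04-02, pahes=119, prare=-392, ziletru=mi}


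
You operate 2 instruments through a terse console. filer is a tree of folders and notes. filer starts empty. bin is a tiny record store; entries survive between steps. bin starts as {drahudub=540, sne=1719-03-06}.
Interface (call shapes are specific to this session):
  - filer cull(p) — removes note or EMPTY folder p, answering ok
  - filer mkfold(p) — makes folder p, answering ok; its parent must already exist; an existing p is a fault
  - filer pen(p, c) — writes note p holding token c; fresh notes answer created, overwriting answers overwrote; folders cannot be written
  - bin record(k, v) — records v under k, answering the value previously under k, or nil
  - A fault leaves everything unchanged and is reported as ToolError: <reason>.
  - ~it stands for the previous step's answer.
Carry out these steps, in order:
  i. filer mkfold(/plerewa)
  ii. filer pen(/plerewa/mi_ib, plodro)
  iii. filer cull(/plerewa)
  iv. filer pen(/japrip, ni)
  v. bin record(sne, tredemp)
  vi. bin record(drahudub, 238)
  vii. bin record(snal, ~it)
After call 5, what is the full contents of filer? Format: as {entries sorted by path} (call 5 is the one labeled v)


CALL filer mkfold[p=/plerewa]
RET  ok
CALL filer pen[p=/plerewa/mi_ib; c=plodro]
RET  created
CALL filer cull[p=/plerewa]
RET  ToolError: not empty
CALL filer pen[p=/japrip; c=ni]
RET  created
CALL bin record[k=sne; v=tredemp]
RET  1719-03-06
CALL bin record[k=drahudub; v=238]
RET  540
CALL bin record[k=snal; v=~it]
RET  nil

Answer: {japrip=ni, plerewa/, plerewa/mi_ib=plodro}


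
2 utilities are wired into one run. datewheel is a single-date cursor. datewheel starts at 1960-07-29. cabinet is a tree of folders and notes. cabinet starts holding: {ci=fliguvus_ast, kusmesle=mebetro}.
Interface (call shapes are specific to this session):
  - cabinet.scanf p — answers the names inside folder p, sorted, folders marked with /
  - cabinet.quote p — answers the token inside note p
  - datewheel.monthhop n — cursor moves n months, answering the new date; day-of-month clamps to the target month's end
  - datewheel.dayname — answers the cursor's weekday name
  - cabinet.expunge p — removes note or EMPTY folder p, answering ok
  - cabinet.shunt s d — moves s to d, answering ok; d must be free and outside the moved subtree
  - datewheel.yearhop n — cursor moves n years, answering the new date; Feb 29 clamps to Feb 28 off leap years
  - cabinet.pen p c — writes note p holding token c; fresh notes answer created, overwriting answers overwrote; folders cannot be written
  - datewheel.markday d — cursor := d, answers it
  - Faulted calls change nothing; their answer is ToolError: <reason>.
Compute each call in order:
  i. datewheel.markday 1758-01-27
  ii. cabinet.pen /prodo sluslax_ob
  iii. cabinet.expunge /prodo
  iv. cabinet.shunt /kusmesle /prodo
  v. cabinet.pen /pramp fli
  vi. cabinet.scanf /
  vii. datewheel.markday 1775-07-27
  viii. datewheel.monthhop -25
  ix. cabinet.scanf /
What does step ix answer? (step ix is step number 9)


·→ datewheel.markday(d→1758-01-27)
·← 1758-01-27
·→ cabinet.pen(p→/prodo, c→sluslax_ob)
·← created
·→ cabinet.expunge(p→/prodo)
·← ok
·→ cabinet.shunt(s→/kusmesle, d→/prodo)
·← ok
·→ cabinet.pen(p→/pramp, c→fli)
·← created
·→ cabinet.scanf(p→/)
·← [ci, pramp, prodo]
·→ datewheel.markday(d→1775-07-27)
·← 1775-07-27
·→ datewheel.monthhop(n→-25)
·← 1773-06-27
·→ cabinet.scanf(p→/)
·← [ci, pramp, prodo]

Answer: [ci, pramp, prodo]


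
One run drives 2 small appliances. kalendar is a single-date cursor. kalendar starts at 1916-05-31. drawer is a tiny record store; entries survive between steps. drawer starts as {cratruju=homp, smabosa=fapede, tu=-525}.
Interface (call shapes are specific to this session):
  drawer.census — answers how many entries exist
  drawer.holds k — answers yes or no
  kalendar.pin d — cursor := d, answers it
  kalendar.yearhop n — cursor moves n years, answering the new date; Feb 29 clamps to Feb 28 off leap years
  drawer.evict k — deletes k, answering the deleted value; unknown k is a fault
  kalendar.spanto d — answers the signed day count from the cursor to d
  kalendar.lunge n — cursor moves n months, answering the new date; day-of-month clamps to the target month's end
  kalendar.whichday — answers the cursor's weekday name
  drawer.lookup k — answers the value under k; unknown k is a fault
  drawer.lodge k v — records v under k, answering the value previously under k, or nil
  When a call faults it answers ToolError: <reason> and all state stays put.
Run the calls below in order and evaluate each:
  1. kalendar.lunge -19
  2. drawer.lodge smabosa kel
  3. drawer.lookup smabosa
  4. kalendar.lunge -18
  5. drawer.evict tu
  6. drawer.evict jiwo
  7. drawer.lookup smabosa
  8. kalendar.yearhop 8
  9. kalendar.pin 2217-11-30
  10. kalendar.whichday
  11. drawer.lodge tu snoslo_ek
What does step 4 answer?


Answer: 1913-04-30

Derivation:
-> kalendar.lunge(n: -19)
<- 1914-10-31
-> drawer.lodge(k: smabosa, v: kel)
<- fapede
-> drawer.lookup(k: smabosa)
<- kel
-> kalendar.lunge(n: -18)
<- 1913-04-30
-> drawer.evict(k: tu)
<- -525
-> drawer.evict(k: jiwo)
<- ToolError: no such key jiwo
-> drawer.lookup(k: smabosa)
<- kel
-> kalendar.yearhop(n: 8)
<- 1921-04-30
-> kalendar.pin(d: 2217-11-30)
<- 2217-11-30
-> kalendar.whichday()
<- Sunday
-> drawer.lodge(k: tu, v: snoslo_ek)
<- nil


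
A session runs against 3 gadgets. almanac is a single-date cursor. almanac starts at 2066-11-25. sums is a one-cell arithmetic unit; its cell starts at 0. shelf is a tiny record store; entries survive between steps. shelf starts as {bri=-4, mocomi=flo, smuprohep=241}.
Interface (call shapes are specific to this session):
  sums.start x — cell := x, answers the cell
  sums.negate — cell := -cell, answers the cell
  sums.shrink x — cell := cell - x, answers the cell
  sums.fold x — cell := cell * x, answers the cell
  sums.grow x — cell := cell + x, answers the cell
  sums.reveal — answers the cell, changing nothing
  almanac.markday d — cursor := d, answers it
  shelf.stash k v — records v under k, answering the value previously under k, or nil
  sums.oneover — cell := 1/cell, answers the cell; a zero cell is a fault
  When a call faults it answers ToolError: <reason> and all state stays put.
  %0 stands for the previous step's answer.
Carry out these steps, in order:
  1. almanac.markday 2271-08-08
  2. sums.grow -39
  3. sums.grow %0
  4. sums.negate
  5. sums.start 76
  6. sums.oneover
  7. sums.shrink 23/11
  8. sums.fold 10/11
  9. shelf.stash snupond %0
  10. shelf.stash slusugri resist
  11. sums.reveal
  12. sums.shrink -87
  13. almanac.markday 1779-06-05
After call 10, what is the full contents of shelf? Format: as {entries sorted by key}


Answer: {bri=-4, mocomi=flo, slusugri=resist, smuprohep=241, snupond=-8685/4598}

Derivation:
·→ markday(d='2271-08-08')
·← 2271-08-08
·→ grow(x='-39')
·← -39
·→ grow(x='%0')
·← -78
·→ negate()
·← 78
·→ start(x='76')
·← 76
·→ oneover()
·← 1/76
·→ shrink(x='23/11')
·← -1737/836
·→ fold(x='10/11')
·← -8685/4598
·→ stash(k='snupond', v='%0')
·← nil
·→ stash(k='slusugri', v='resist')
·← nil
·→ reveal()
·← -8685/4598
·→ shrink(x='-87')
·← 391341/4598
·→ markday(d='1779-06-05')
·← 1779-06-05


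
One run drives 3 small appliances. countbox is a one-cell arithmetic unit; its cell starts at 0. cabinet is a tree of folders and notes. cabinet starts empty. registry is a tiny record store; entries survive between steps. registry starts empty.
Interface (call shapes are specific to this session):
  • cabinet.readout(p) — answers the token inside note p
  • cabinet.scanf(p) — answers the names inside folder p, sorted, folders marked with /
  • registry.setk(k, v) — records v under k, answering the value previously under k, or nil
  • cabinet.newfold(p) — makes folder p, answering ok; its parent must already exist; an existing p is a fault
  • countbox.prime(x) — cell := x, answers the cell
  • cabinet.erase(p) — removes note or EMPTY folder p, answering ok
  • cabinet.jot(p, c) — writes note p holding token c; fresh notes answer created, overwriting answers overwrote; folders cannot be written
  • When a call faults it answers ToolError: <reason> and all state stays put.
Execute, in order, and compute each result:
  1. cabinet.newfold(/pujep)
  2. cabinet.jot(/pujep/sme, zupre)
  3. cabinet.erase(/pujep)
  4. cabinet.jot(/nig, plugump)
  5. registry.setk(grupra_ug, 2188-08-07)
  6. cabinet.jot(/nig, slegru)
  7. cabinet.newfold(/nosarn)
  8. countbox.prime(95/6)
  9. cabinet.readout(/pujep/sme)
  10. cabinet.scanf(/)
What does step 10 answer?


// cabinet.newfold(p→/pujep) ~> ok
// cabinet.jot(p→/pujep/sme, c→zupre) ~> created
// cabinet.erase(p→/pujep) ~> ToolError: not empty
// cabinet.jot(p→/nig, c→plugump) ~> created
// registry.setk(k→grupra_ug, v→2188-08-07) ~> nil
// cabinet.jot(p→/nig, c→slegru) ~> overwrote
// cabinet.newfold(p→/nosarn) ~> ok
// countbox.prime(x→95/6) ~> 95/6
// cabinet.readout(p→/pujep/sme) ~> zupre
// cabinet.scanf(p→/) ~> [nig, nosarn/, pujep/]

Answer: [nig, nosarn/, pujep/]


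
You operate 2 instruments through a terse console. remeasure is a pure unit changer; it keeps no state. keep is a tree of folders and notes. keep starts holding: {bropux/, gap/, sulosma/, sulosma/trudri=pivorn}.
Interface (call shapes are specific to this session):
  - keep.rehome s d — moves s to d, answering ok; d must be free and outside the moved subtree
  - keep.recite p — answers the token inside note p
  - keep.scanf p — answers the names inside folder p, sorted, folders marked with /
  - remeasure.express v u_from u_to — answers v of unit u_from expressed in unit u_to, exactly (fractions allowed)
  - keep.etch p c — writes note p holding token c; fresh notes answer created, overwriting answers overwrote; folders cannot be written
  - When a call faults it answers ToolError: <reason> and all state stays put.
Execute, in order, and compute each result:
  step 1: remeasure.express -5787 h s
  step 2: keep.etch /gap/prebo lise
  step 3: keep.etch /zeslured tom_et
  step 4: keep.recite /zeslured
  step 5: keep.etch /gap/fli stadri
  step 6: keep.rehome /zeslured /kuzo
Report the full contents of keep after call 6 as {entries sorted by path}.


·→ remeasure.express(v=-5787, u_from=h, u_to=s)
·← -20833200
·→ keep.etch(p=/gap/prebo, c=lise)
·← created
·→ keep.etch(p=/zeslured, c=tom_et)
·← created
·→ keep.recite(p=/zeslured)
·← tom_et
·→ keep.etch(p=/gap/fli, c=stadri)
·← created
·→ keep.rehome(s=/zeslured, d=/kuzo)
·← ok

Answer: {bropux/, gap/, gap/fli=stadri, gap/prebo=lise, kuzo=tom_et, sulosma/, sulosma/trudri=pivorn}


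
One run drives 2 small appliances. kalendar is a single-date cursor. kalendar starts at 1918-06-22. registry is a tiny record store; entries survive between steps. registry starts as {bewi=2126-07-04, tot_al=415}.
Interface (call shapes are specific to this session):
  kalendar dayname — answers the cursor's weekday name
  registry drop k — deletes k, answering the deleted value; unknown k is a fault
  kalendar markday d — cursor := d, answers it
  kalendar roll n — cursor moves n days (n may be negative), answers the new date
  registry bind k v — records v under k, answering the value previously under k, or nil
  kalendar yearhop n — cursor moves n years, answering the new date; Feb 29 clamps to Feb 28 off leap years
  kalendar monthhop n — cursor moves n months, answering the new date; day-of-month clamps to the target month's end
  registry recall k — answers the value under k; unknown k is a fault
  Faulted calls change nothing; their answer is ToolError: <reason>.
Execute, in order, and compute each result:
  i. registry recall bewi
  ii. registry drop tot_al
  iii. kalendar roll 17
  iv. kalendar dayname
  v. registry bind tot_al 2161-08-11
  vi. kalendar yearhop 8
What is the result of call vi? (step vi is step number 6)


Answer: 1926-07-09

Derivation:
I call registry recall passing k='bewi', giving 2126-07-04.
Invoking registry drop passing k='tot_al', → 415.
I run kalendar roll passing n='17': 1918-07-09.
I try kalendar dayname(), and see Tuesday.
I try registry bind passing k='tot_al', v='2161-08-11', giving nil.
Then kalendar yearhop passing n='8', and observe 1926-07-09.


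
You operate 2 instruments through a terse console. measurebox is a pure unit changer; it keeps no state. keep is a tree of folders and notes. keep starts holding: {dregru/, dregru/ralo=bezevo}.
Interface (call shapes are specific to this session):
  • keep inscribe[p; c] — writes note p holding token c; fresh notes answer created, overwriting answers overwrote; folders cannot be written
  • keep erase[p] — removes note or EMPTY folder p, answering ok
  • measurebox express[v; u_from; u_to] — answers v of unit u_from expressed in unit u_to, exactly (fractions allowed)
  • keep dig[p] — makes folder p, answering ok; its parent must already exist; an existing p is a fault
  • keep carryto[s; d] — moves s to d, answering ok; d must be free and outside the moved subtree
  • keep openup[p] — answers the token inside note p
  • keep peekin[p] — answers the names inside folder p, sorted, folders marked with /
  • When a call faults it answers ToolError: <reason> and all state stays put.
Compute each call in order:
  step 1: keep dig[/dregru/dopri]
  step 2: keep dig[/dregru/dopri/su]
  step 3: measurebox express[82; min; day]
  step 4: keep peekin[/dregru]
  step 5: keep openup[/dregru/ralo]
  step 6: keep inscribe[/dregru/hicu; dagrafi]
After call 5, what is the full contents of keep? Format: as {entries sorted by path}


Act: keep dig[/dregru/dopri]
Obs: ok
Act: keep dig[/dregru/dopri/su]
Obs: ok
Act: measurebox express[82; min; day]
Obs: 41/720
Act: keep peekin[/dregru]
Obs: [dopri/, ralo]
Act: keep openup[/dregru/ralo]
Obs: bezevo
Act: keep inscribe[/dregru/hicu; dagrafi]
Obs: created

Answer: {dregru/, dregru/dopri/, dregru/dopri/su/, dregru/ralo=bezevo}
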